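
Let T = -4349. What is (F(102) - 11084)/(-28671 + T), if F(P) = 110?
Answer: 5487/16510 ≈ 0.33234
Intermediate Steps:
(F(102) - 11084)/(-28671 + T) = (110 - 11084)/(-28671 - 4349) = -10974/(-33020) = -10974*(-1/33020) = 5487/16510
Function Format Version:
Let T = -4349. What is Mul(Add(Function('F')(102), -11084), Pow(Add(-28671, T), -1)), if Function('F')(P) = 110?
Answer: Rational(5487, 16510) ≈ 0.33234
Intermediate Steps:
Mul(Add(Function('F')(102), -11084), Pow(Add(-28671, T), -1)) = Mul(Add(110, -11084), Pow(Add(-28671, -4349), -1)) = Mul(-10974, Pow(-33020, -1)) = Mul(-10974, Rational(-1, 33020)) = Rational(5487, 16510)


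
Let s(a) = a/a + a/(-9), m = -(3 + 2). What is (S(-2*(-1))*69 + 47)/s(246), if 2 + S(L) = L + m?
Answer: 894/79 ≈ 11.316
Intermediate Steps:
m = -5 (m = -1*5 = -5)
s(a) = 1 - a/9 (s(a) = 1 + a*(-⅑) = 1 - a/9)
S(L) = -7 + L (S(L) = -2 + (L - 5) = -2 + (-5 + L) = -7 + L)
(S(-2*(-1))*69 + 47)/s(246) = ((-7 - 2*(-1))*69 + 47)/(1 - ⅑*246) = ((-7 + 2)*69 + 47)/(1 - 82/3) = (-5*69 + 47)/(-79/3) = (-345 + 47)*(-3/79) = -298*(-3/79) = 894/79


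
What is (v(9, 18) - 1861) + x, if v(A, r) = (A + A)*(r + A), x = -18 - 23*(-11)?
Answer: -1140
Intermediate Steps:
x = 235 (x = -18 + 253 = 235)
v(A, r) = 2*A*(A + r) (v(A, r) = (2*A)*(A + r) = 2*A*(A + r))
(v(9, 18) - 1861) + x = (2*9*(9 + 18) - 1861) + 235 = (2*9*27 - 1861) + 235 = (486 - 1861) + 235 = -1375 + 235 = -1140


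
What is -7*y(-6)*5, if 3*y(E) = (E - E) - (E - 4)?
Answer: -350/3 ≈ -116.67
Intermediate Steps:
y(E) = 4/3 - E/3 (y(E) = ((E - E) - (E - 4))/3 = (0 - (-4 + E))/3 = (0 + (4 - E))/3 = (4 - E)/3 = 4/3 - E/3)
-7*y(-6)*5 = -7*(4/3 - 1/3*(-6))*5 = -7*(4/3 + 2)*5 = -7*10/3*5 = -70/3*5 = -350/3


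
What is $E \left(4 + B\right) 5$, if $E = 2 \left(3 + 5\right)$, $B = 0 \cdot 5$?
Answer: $320$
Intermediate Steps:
$B = 0$
$E = 16$ ($E = 2 \cdot 8 = 16$)
$E \left(4 + B\right) 5 = 16 \left(4 + 0\right) 5 = 16 \cdot 4 \cdot 5 = 16 \cdot 20 = 320$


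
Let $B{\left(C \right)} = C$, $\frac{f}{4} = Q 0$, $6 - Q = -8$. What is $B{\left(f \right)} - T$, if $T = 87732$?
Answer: $-87732$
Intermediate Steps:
$Q = 14$ ($Q = 6 - -8 = 6 + 8 = 14$)
$f = 0$ ($f = 4 \cdot 14 \cdot 0 = 4 \cdot 0 = 0$)
$B{\left(f \right)} - T = 0 - 87732 = -87732$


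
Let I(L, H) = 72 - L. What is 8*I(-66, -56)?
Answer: 1104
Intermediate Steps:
8*I(-66, -56) = 8*(72 - 1*(-66)) = 8*(72 + 66) = 8*138 = 1104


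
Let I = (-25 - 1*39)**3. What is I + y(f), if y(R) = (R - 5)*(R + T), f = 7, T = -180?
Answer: -262490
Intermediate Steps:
y(R) = (-180 + R)*(-5 + R) (y(R) = (R - 5)*(R - 180) = (-5 + R)*(-180 + R) = (-180 + R)*(-5 + R))
I = -262144 (I = (-25 - 39)**3 = (-64)**3 = -262144)
I + y(f) = -262144 + (900 + 7**2 - 185*7) = -262144 + (900 + 49 - 1295) = -262144 - 346 = -262490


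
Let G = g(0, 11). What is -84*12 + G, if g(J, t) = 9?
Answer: -999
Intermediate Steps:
G = 9
-84*12 + G = -84*12 + 9 = -1008 + 9 = -999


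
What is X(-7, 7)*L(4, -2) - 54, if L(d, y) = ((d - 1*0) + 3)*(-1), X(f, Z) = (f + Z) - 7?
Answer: -5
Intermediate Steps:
X(f, Z) = -7 + Z + f (X(f, Z) = (Z + f) - 7 = -7 + Z + f)
L(d, y) = -3 - d (L(d, y) = ((d + 0) + 3)*(-1) = (d + 3)*(-1) = (3 + d)*(-1) = -3 - d)
X(-7, 7)*L(4, -2) - 54 = (-7 + 7 - 7)*(-3 - 1*4) - 54 = -7*(-3 - 4) - 54 = -7*(-7) - 54 = 49 - 54 = -5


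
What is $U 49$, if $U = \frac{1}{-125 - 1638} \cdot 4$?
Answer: $- \frac{196}{1763} \approx -0.11117$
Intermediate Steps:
$U = - \frac{4}{1763}$ ($U = \frac{1}{-1763} \cdot 4 = \left(- \frac{1}{1763}\right) 4 = - \frac{4}{1763} \approx -0.0022689$)
$U 49 = \left(- \frac{4}{1763}\right) 49 = - \frac{196}{1763}$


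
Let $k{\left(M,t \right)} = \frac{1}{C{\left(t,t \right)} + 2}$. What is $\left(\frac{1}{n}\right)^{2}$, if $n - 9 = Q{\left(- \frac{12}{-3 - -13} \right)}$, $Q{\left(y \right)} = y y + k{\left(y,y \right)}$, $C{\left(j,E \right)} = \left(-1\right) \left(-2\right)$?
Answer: $\frac{10000}{1142761} \approx 0.0087507$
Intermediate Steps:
$C{\left(j,E \right)} = 2$
$k{\left(M,t \right)} = \frac{1}{4}$ ($k{\left(M,t \right)} = \frac{1}{2 + 2} = \frac{1}{4}$)
$Q{\left(y \right)} = \frac{1}{4} + y^{2}$ ($Q{\left(y \right)} = y y + \frac{1}{4} = y^{2} + \frac{1}{4} = \frac{1}{4} + y^{2}$)
$n = \frac{1069}{100}$ ($n = 9 + \left(\frac{1}{4} + \left(- \frac{12}{-3 - -13}\right)^{2}\right) = 9 + \left(\frac{1}{4} + \left(- \frac{12}{-3 + 13}\right)^{2}\right) = 9 + \left(\frac{1}{4} + \left(- \frac{12}{10}\right)^{2}\right) = 9 + \left(\frac{1}{4} + \left(\left(-12\right) \frac{1}{10}\right)^{2}\right) = 9 + \left(\frac{1}{4} + \left(- \frac{6}{5}\right)^{2}\right) = 9 + \left(\frac{1}{4} + \frac{36}{25}\right) = 9 + \frac{169}{100} = \frac{1069}{100} \approx 10.69$)
$\left(\frac{1}{n}\right)^{2} = \left(\frac{1}{\frac{1069}{100}}\right)^{2} = \left(\frac{100}{1069}\right)^{2} = \frac{10000}{1142761}$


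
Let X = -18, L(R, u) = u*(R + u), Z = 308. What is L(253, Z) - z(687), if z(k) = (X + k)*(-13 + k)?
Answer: -278118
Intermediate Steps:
z(k) = (-18 + k)*(-13 + k)
L(253, Z) - z(687) = 308*(253 + 308) - (234 + 687² - 31*687) = 308*561 - (234 + 471969 - 21297) = 172788 - 1*450906 = 172788 - 450906 = -278118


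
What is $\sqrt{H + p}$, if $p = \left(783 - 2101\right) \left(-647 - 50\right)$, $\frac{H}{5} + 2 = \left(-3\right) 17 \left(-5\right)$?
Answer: $\sqrt{919911} \approx 959.12$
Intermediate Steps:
$H = 1265$ ($H = -10 + 5 \left(-3\right) 17 \left(-5\right) = -10 + 5 \left(\left(-51\right) \left(-5\right)\right) = -10 + 5 \cdot 255 = -10 + 1275 = 1265$)
$p = 918646$ ($p = \left(-1318\right) \left(-697\right) = 918646$)
$\sqrt{H + p} = \sqrt{1265 + 918646} = \sqrt{919911}$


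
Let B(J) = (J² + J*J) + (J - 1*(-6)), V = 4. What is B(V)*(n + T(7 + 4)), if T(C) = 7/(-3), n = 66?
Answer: 2674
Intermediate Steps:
T(C) = -7/3 (T(C) = 7*(-⅓) = -7/3)
B(J) = 6 + J + 2*J² (B(J) = (J² + J²) + (J + 6) = 2*J² + (6 + J) = 6 + J + 2*J²)
B(V)*(n + T(7 + 4)) = (6 + 4 + 2*4²)*(66 - 7/3) = (6 + 4 + 2*16)*(191/3) = (6 + 4 + 32)*(191/3) = 42*(191/3) = 2674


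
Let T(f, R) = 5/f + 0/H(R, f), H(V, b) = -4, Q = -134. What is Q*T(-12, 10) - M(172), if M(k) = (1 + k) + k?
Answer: -1735/6 ≈ -289.17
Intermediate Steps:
T(f, R) = 5/f (T(f, R) = 5/f + 0/(-4) = 5/f + 0*(-1/4) = 5/f + 0 = 5/f)
M(k) = 1 + 2*k
Q*T(-12, 10) - M(172) = -670/(-12) - (1 + 2*172) = -670*(-1)/12 - (1 + 344) = -134*(-5/12) - 1*345 = 335/6 - 345 = -1735/6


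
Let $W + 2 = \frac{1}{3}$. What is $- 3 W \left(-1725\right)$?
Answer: $-8625$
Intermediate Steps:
$W = - \frac{5}{3}$ ($W = -2 + \frac{1}{3} = - \frac{5}{3} \approx -1.6667$)
$- 3 W \left(-1725\right) = \left(-3\right) \left(- \frac{5}{3}\right) \left(-1725\right) = 5 \left(-1725\right) = -8625$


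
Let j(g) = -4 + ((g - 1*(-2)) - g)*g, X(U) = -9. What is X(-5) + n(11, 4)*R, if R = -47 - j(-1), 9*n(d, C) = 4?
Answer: -245/9 ≈ -27.222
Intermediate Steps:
n(d, C) = 4/9 (n(d, C) = (⅑)*4 = 4/9)
j(g) = -4 + 2*g (j(g) = -4 + ((g + 2) - g)*g = -4 + ((2 + g) - g)*g = -4 + 2*g)
R = -41 (R = -47 - (-4 + 2*(-1)) = -47 - (-4 - 2) = -47 - 1*(-6) = -47 + 6 = -41)
X(-5) + n(11, 4)*R = -9 + (4/9)*(-41) = -9 - 164/9 = -245/9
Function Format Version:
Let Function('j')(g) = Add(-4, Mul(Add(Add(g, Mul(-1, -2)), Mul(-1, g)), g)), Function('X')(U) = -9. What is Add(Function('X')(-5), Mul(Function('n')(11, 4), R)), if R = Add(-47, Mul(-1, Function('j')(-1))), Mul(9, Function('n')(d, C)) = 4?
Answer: Rational(-245, 9) ≈ -27.222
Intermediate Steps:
Function('n')(d, C) = Rational(4, 9) (Function('n')(d, C) = Mul(Rational(1, 9), 4) = Rational(4, 9))
Function('j')(g) = Add(-4, Mul(2, g)) (Function('j')(g) = Add(-4, Mul(Add(Add(g, 2), Mul(-1, g)), g)) = Add(-4, Mul(Add(Add(2, g), Mul(-1, g)), g)) = Add(-4, Mul(2, g)))
R = -41 (R = Add(-47, Mul(-1, Add(-4, Mul(2, -1)))) = Add(-47, Mul(-1, Add(-4, -2))) = Add(-47, Mul(-1, -6)) = Add(-47, 6) = -41)
Add(Function('X')(-5), Mul(Function('n')(11, 4), R)) = Add(-9, Mul(Rational(4, 9), -41)) = Add(-9, Rational(-164, 9)) = Rational(-245, 9)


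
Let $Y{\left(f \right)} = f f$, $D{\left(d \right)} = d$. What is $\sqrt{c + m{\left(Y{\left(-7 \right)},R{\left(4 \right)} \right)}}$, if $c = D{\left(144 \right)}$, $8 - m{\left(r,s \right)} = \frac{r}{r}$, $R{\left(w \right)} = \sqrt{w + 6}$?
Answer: $\sqrt{151} \approx 12.288$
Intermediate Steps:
$R{\left(w \right)} = \sqrt{6 + w}$
$Y{\left(f \right)} = f^{2}$
$m{\left(r,s \right)} = 7$ ($m{\left(r,s \right)} = 8 - \frac{r}{r} = 8 - 1 = 7$)
$c = 144$
$\sqrt{c + m{\left(Y{\left(-7 \right)},R{\left(4 \right)} \right)}} = \sqrt{144 + 7} = \sqrt{151}$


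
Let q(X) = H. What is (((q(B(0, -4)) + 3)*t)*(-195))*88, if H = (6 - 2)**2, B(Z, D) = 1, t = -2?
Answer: 652080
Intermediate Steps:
H = 16 (H = 4**2 = 16)
q(X) = 16
(((q(B(0, -4)) + 3)*t)*(-195))*88 = (((16 + 3)*(-2))*(-195))*88 = ((19*(-2))*(-195))*88 = -38*(-195)*88 = 7410*88 = 652080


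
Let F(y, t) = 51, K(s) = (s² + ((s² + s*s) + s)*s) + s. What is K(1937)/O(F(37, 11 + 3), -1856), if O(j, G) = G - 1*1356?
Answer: -14542633781/3212 ≈ -4.5276e+6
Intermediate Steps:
K(s) = s + s² + s*(s + 2*s²) (K(s) = (s² + ((s² + s²) + s)*s) + s = (s² + (2*s² + s)*s) + s = (s² + (s + 2*s²)*s) + s = (s² + s*(s + 2*s²)) + s = s + s² + s*(s + 2*s²))
O(j, G) = -1356 + G (O(j, G) = G - 1356 = -1356 + G)
K(1937)/O(F(37, 11 + 3), -1856) = (1937*(1 + 2*1937 + 2*1937²))/(-1356 - 1856) = (1937*(1 + 3874 + 2*3751969))/(-3212) = (1937*(1 + 3874 + 7503938))*(-1/3212) = (1937*7507813)*(-1/3212) = 14542633781*(-1/3212) = -14542633781/3212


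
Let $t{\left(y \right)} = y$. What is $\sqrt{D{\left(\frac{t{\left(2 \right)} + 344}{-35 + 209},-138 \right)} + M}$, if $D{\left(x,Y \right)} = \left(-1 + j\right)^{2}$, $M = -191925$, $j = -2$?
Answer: $6 i \sqrt{5331} \approx 438.08 i$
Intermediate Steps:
$D{\left(x,Y \right)} = 9$ ($D{\left(x,Y \right)} = \left(-1 - 2\right)^{2} = \left(-3\right)^{2} = 9$)
$\sqrt{D{\left(\frac{t{\left(2 \right)} + 344}{-35 + 209},-138 \right)} + M} = \sqrt{9 - 191925} = \sqrt{-191916} = 6 i \sqrt{5331}$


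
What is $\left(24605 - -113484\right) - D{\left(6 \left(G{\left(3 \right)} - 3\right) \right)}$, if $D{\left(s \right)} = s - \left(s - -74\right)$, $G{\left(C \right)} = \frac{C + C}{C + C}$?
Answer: $138163$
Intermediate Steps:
$G{\left(C \right)} = 1$ ($G{\left(C \right)} = \frac{2 C}{2 C} = 2 C \frac{1}{2 C} = 1$)
$D{\left(s \right)} = -74$ ($D{\left(s \right)} = s - \left(s + 74\right) = s - \left(74 + s\right) = -74$)
$\left(24605 - -113484\right) - D{\left(6 \left(G{\left(3 \right)} - 3\right) \right)} = \left(24605 - -113484\right) - -74 = \left(24605 + 113484\right) + 74 = 138089 + 74 = 138163$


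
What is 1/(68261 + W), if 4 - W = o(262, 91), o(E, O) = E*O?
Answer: 1/44423 ≈ 2.2511e-5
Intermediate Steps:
W = -23838 (W = 4 - 262*91 = 4 - 1*23842 = 4 - 23842 = -23838)
1/(68261 + W) = 1/(68261 - 23838) = 1/44423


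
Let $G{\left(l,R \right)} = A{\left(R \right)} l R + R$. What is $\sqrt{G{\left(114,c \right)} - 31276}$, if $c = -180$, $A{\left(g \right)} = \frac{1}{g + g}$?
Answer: $i \sqrt{31399} \approx 177.2 i$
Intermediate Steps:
$A{\left(g \right)} = \frac{1}{2 g}$
$G{\left(l,R \right)} = R + \frac{l}{2}$ ($G{\left(l,R \right)} = \frac{1}{2 R} l R + R = \frac{l}{2 R} R + R = \frac{l}{2} + R = R + \frac{l}{2}$)
$\sqrt{G{\left(114,c \right)} - 31276} = \sqrt{\left(-180 + \frac{1}{2} \cdot 114\right) - 31276} = \sqrt{\left(-180 + 57\right) - 31276} = \sqrt{-123 - 31276} = \sqrt{-31399} = i \sqrt{31399}$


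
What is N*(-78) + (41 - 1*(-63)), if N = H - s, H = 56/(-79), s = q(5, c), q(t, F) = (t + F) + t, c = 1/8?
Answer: 299897/316 ≈ 949.04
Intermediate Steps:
c = ⅛ ≈ 0.12500
q(t, F) = F + 2*t (q(t, F) = (F + t) + t = F + 2*t)
s = 81/8 (s = ⅛ + 2*5 = ⅛ + 10 = 81/8 ≈ 10.125)
H = -56/79 (H = 56*(-1/79) = -56/79 ≈ -0.70886)
N = -6847/632 (N = -56/79 - 1*81/8 = -56/79 - 81/8 = -6847/632 ≈ -10.834)
N*(-78) + (41 - 1*(-63)) = -6847/632*(-78) + (41 - 1*(-63)) = 267033/316 + (41 + 63) = 267033/316 + 104 = 299897/316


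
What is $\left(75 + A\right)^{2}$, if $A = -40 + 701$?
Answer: $541696$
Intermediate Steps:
$A = 661$
$\left(75 + A\right)^{2} = \left(75 + 661\right)^{2} = 736^{2} = 541696$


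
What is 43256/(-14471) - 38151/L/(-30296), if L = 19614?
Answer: -8567758899781/2866346913808 ≈ -2.9891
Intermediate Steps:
43256/(-14471) - 38151/L/(-30296) = 43256/(-14471) - 38151/19614/(-30296) = 43256*(-1/14471) - 38151*1/19614*(-1/30296) = -43256/14471 - 12717/6538*(-1/30296) = -43256/14471 + 12717/198075248 = -8567758899781/2866346913808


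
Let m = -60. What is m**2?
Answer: 3600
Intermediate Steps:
m**2 = (-60)**2 = 3600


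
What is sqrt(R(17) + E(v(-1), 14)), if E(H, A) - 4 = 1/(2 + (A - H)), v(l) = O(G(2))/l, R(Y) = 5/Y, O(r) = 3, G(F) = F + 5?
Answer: 6*sqrt(12597)/323 ≈ 2.0849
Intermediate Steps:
G(F) = 5 + F
v(l) = 3/l
E(H, A) = 4 + 1/(2 + A - H) (E(H, A) = 4 + 1/(2 + (A - H)) = 4 + 1/(2 + A - H))
sqrt(R(17) + E(v(-1), 14)) = sqrt(5/17 + (9 - 12/(-1) + 4*14)/(2 + 14 - 3/(-1))) = sqrt(5*(1/17) + (9 - 12*(-1) + 56)/(2 + 14 - 3*(-1))) = sqrt(5/17 + (9 - 4*(-3) + 56)/(2 + 14 - 1*(-3))) = sqrt(5/17 + (9 + 12 + 56)/(2 + 14 + 3)) = sqrt(5/17 + 77/19) = sqrt(1404/323) = 6*sqrt(12597)/323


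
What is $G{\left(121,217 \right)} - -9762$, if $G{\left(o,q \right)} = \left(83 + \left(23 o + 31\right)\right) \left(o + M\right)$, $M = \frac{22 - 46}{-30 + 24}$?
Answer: $371887$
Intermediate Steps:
$M = 4$ ($M = - \frac{24}{-6} = \left(-24\right) \left(- \frac{1}{6}\right) = 4$)
$G{\left(o,q \right)} = \left(4 + o\right) \left(114 + 23 o\right)$ ($G{\left(o,q \right)} = \left(83 + \left(23 o + 31\right)\right) \left(o + 4\right) = \left(83 + \left(31 + 23 o\right)\right) \left(4 + o\right) = \left(114 + 23 o\right) \left(4 + o\right) = \left(4 + o\right) \left(114 + 23 o\right)$)
$G{\left(121,217 \right)} - -9762 = \left(456 + 23 \cdot 121^{2} + 206 \cdot 121\right) - -9762 = \left(456 + 23 \cdot 14641 + 24926\right) + 9762 = \left(456 + 336743 + 24926\right) + 9762 = 362125 + 9762 = 371887$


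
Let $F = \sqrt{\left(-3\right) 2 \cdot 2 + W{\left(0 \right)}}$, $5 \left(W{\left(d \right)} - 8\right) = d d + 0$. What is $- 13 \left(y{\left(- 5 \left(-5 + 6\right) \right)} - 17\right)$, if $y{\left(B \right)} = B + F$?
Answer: $286 - 26 i \approx 286.0 - 26.0 i$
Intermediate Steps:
$W{\left(d \right)} = 8 + \frac{d^{2}}{5}$ ($W{\left(d \right)} = 8 + \frac{d d + 0}{5} = 8 + \frac{d^{2} + 0}{5} = 8 + \frac{d^{2}}{5}$)
$F = 2 i$ ($F = \sqrt{\left(-3\right) 2 \cdot 2 + \left(8 + \frac{0^{2}}{5}\right)} = \sqrt{\left(-6\right) 2 + \left(8 + \frac{1}{5} \cdot 0\right)} = \sqrt{-12 + \left(8 + 0\right)} = \sqrt{-12 + 8} = \sqrt{-4} = 2 i \approx 2.0 i$)
$y{\left(B \right)} = B + 2 i$
$- 13 \left(y{\left(- 5 \left(-5 + 6\right) \right)} - 17\right) = - 13 \left(\left(- 5 \left(-5 + 6\right) + 2 i\right) - 17\right) = - 13 \left(\left(\left(-5\right) 1 + 2 i\right) - 17\right) = - 13 \left(\left(-5 + 2 i\right) - 17\right) = - 13 \left(-22 + 2 i\right) = 286 - 26 i$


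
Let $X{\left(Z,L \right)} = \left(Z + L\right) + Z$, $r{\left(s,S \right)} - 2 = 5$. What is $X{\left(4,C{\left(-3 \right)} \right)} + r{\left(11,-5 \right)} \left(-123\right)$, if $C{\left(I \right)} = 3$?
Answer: $-850$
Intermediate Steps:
$r{\left(s,S \right)} = 7$ ($r{\left(s,S \right)} = 2 + 5 = 7$)
$X{\left(Z,L \right)} = L + 2 Z$ ($X{\left(Z,L \right)} = \left(L + Z\right) + Z = L + 2 Z$)
$X{\left(4,C{\left(-3 \right)} \right)} + r{\left(11,-5 \right)} \left(-123\right) = \left(3 + 2 \cdot 4\right) + 7 \left(-123\right) = \left(3 + 8\right) - 861 = 11 - 861 = -850$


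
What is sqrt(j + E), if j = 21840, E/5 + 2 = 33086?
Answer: 2*sqrt(46815) ≈ 432.74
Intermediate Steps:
E = 165420 (E = -10 + 5*33086 = -10 + 165430 = 165420)
sqrt(j + E) = sqrt(21840 + 165420) = sqrt(187260) = 2*sqrt(46815)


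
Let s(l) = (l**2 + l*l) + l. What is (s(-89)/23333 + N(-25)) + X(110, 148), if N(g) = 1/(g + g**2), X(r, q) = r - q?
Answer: -522517267/13999800 ≈ -37.323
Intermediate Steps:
s(l) = l + 2*l**2 (s(l) = (l**2 + l**2) + l = 2*l**2 + l = l + 2*l**2)
(s(-89)/23333 + N(-25)) + X(110, 148) = (-89*(1 + 2*(-89))/23333 + 1/((-25)*(1 - 25))) + (110 - 1*148) = (-89*(1 - 178)*(1/23333) - 1/25/(-24)) + (110 - 148) = (-89*(-177)*(1/23333) - 1/25*(-1/24)) - 38 = (15753*(1/23333) + 1/600) - 38 = (15753/23333 + 1/600) - 38 = 9475133/13999800 - 38 = -522517267/13999800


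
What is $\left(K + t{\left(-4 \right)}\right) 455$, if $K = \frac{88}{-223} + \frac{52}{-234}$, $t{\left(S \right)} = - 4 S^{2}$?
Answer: $- \frac{59007130}{2007} \approx -29401.0$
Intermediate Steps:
$K = - \frac{1238}{2007}$ ($K = 88 \left(- \frac{1}{223}\right) + 52 \left(- \frac{1}{234}\right) = - \frac{88}{223} - \frac{2}{9} = - \frac{1238}{2007} \approx -0.61684$)
$\left(K + t{\left(-4 \right)}\right) 455 = \left(- \frac{1238}{2007} - 4 \left(-4\right)^{2}\right) 455 = \left(- \frac{1238}{2007} - 64\right) 455 = \left(- \frac{129686}{2007}\right) 455 = - \frac{59007130}{2007}$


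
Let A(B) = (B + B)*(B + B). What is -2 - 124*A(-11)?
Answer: -60018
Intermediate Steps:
A(B) = 4*B² (A(B) = (2*B)*(2*B) = 4*B²)
-2 - 124*A(-11) = -2 - 496*(-11)² = -2 - 496*121 = -2 - 124*484 = -2 - 60016 = -60018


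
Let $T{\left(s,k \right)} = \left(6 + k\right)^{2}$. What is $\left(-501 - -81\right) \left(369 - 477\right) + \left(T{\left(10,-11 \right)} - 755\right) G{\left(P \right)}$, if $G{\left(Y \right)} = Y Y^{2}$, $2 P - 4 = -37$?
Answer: $\frac{13298445}{4} \approx 3.3246 \cdot 10^{6}$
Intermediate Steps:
$P = - \frac{33}{2}$ ($P = 2 + \frac{1}{2} \left(-37\right) = 2 - \frac{37}{2} = - \frac{33}{2} \approx -16.5$)
$G{\left(Y \right)} = Y^{3}$
$\left(-501 - -81\right) \left(369 - 477\right) + \left(T{\left(10,-11 \right)} - 755\right) G{\left(P \right)} = \left(-501 - -81\right) \left(369 - 477\right) + \left(\left(6 - 11\right)^{2} - 755\right) \left(- \frac{33}{2}\right)^{3} = \left(-501 + 81\right) \left(-108\right) + \left(\left(-5\right)^{2} - 755\right) \left(- \frac{35937}{8}\right) = \left(-420\right) \left(-108\right) + \left(25 - 755\right) \left(- \frac{35937}{8}\right) = 45360 - - \frac{13117005}{4} = 45360 + \frac{13117005}{4} = \frac{13298445}{4}$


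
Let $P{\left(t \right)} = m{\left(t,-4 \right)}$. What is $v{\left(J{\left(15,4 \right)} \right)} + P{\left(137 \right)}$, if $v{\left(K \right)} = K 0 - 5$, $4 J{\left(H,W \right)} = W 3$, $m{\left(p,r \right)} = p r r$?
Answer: $2187$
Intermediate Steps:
$m{\left(p,r \right)} = p r^{2}$
$J{\left(H,W \right)} = \frac{3 W}{4}$ ($J{\left(H,W \right)} = \frac{W 3}{4} = \frac{3 W}{4}$)
$v{\left(K \right)} = -5$ ($v{\left(K \right)} = 0 - 5 = -5$)
$P{\left(t \right)} = 16 t$ ($P{\left(t \right)} = t \left(-4\right)^{2} = t 16 = 16 t$)
$v{\left(J{\left(15,4 \right)} \right)} + P{\left(137 \right)} = -5 + 16 \cdot 137 = -5 + 2192 = 2187$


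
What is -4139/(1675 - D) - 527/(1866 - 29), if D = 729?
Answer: -736535/157982 ≈ -4.6621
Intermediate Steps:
-4139/(1675 - D) - 527/(1866 - 29) = -4139/(1675 - 1*729) - 527/(1866 - 29) = -4139/(1675 - 729) - 527/1837 = -4139/946 - 527*1/1837 = -4139*1/946 - 527/1837 = -4139/946 - 527/1837 = -736535/157982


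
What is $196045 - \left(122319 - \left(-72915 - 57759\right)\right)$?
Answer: $-56948$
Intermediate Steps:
$196045 - \left(122319 - \left(-72915 - 57759\right)\right) = 196045 - \left(122319 - -130674\right) = 196045 - \left(122319 + 130674\right) = 196045 - 252993 = -56948$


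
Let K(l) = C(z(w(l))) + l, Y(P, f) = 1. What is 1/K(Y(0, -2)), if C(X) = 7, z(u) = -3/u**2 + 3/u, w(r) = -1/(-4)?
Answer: 1/8 ≈ 0.12500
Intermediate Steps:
w(r) = 1/4 (w(r) = -1*(-1/4) = 1/4)
z(u) = -3/u**2 + 3/u
K(l) = 7 + l
1/K(Y(0, -2)) = 1/(7 + 1) = 1/8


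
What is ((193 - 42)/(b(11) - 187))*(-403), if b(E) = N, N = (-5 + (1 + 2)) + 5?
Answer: 60853/184 ≈ 330.72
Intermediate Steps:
N = 3 (N = (-5 + 3) + 5 = -2 + 5 = 3)
b(E) = 3
((193 - 42)/(b(11) - 187))*(-403) = ((193 - 42)/(3 - 187))*(-403) = (151/(-184))*(-403) = (151*(-1/184))*(-403) = -151/184*(-403) = 60853/184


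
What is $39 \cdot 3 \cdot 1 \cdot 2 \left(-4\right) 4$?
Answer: $-3744$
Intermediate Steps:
$39 \cdot 3 \cdot 1 \cdot 2 \left(-4\right) 4 = 117 \cdot 1 \left(\left(-8\right) 4\right) = 117 \cdot 1 \left(-32\right) = 117 \left(-32\right) = -3744$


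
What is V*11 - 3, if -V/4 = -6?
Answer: 261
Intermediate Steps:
V = 24 (V = -4*(-6) = 24)
V*11 - 3 = 24*11 - 3 = 264 - 3 = 261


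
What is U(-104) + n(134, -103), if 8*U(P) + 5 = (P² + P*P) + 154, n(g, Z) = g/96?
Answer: 130753/48 ≈ 2724.0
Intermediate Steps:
n(g, Z) = g/96 (n(g, Z) = g*(1/96) = g/96)
U(P) = 149/8 + P²/4 (U(P) = -5/8 + ((P² + P*P) + 154)/8 = -5/8 + ((P² + P²) + 154)/8 = -5/8 + (2*P² + 154)/8 = -5/8 + (154 + 2*P²)/8 = -5/8 + (77/4 + P²/4) = 149/8 + P²/4)
U(-104) + n(134, -103) = (149/8 + (¼)*(-104)²) + (1/96)*134 = (149/8 + (¼)*10816) + 67/48 = (149/8 + 2704) + 67/48 = 21781/8 + 67/48 = 130753/48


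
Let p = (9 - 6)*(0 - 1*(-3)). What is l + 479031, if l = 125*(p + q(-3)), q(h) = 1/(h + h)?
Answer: 2880811/6 ≈ 4.8014e+5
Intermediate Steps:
q(h) = 1/(2*h)
p = 9 (p = 3*(0 + 3) = 3*3 = 9)
l = 6625/6 (l = 125*(9 + (½)/(-3)) = 125*(9 + (½)*(-⅓)) = 125*(9 - ⅙) = 125*(53/6) = 6625/6 ≈ 1104.2)
l + 479031 = 6625/6 + 479031 = 2880811/6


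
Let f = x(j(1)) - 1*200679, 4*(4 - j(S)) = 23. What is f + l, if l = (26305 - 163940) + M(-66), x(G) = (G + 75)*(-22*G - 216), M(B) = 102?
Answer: -2809711/8 ≈ -3.5121e+5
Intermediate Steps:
j(S) = -7/4 (j(S) = 4 - 1/4*23 = 4 - 23/4 = -7/4)
x(G) = (-216 - 22*G)*(75 + G) (x(G) = (75 + G)*(-216 - 22*G) = (-216 - 22*G)*(75 + G))
l = -137533 (l = (26305 - 163940) + 102 = -137635 + 102 = -137533)
f = -1709447/8 (f = (-16200 - 1866*(-7/4) - 22*(-7/4)**2) - 1*200679 = (-16200 + 6531/2 - 22*49/16) - 200679 = (-16200 + 6531/2 - 539/8) - 200679 = -104015/8 - 200679 = -1709447/8 ≈ -2.1368e+5)
f + l = -1709447/8 - 137533 = -2809711/8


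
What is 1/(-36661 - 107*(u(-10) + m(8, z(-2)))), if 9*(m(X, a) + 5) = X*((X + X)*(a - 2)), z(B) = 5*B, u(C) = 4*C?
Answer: -3/40754 ≈ -7.3612e-5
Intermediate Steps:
m(X, a) = -5 + 2*X²*(-2 + a)/9 (m(X, a) = -5 + (X*((X + X)*(a - 2)))/9 = -5 + (X*((2*X)*(-2 + a)))/9 = -5 + (X*(2*X*(-2 + a)))/9 = -5 + (2*X²*(-2 + a))/9 = -5 + 2*X²*(-2 + a)/9)
1/(-36661 - 107*(u(-10) + m(8, z(-2)))) = 1/(-36661 - 107*(4*(-10) + (-5 - 4/9*8² + (2/9)*(5*(-2))*8²))) = 1/(-36661 - 107*(-40 + (-5 - 4/9*64 + (2/9)*(-10)*64))) = 1/(-36661 - 107*(-40 + (-5 - 256/9 - 1280/9))) = 1/(-36661 - 107*(-40 - 527/3)) = 1/(-36661 - 107*(-647/3)) = 1/(-36661 + 69229/3) = 1/(-40754/3) = -3/40754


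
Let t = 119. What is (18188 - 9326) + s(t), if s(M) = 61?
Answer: 8923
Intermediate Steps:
(18188 - 9326) + s(t) = (18188 - 9326) + 61 = 8862 + 61 = 8923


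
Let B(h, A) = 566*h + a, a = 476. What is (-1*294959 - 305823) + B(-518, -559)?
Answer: -893494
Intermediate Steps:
B(h, A) = 476 + 566*h (B(h, A) = 566*h + 476 = 476 + 566*h)
(-1*294959 - 305823) + B(-518, -559) = (-1*294959 - 305823) + (476 + 566*(-518)) = (-294959 - 305823) + (476 - 293188) = -600782 - 292712 = -893494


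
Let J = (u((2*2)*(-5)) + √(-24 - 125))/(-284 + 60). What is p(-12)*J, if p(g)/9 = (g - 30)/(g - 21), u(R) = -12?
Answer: 27/44 - 9*I*√149/176 ≈ 0.61364 - 0.6242*I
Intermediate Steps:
p(g) = 9*(-30 + g)/(-21 + g) (p(g) = 9*((g - 30)/(g - 21)) = 9*((-30 + g)/(-21 + g)) = 9*(-30 + g)/(-21 + g))
J = 3/56 - I*√149/224 (J = (-12 + √(-24 - 125))/(-284 + 60) = (-12 + √(-149))/(-224) = (-12 + I*√149)*(-1/224) = 3/56 - I*√149/224 ≈ 0.053571 - 0.054494*I)
p(-12)*J = (9*(-30 - 12)/(-21 - 12))*(3/56 - I*√149/224) = (9*(-42)/(-33))*(3/56 - I*√149/224) = (9*(-1/33)*(-42))*(3/56 - I*√149/224) = 126*(3/56 - I*√149/224)/11 = 27/44 - 9*I*√149/176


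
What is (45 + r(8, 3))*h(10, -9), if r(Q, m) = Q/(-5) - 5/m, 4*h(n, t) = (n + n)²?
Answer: 12520/3 ≈ 4173.3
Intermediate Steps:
h(n, t) = n² (h(n, t) = (n + n)²/4 = (2*n)²/4 = (4*n²)/4 = n²)
r(Q, m) = -5/m - Q/5 (r(Q, m) = Q*(-⅕) - 5/m = -Q/5 - 5/m = -5/m - Q/5)
(45 + r(8, 3))*h(10, -9) = (45 + (-5/3 - ⅕*8))*10² = (45 + (-5*⅓ - 8/5))*100 = (45 + (-5/3 - 8/5))*100 = (45 - 49/15)*100 = (626/15)*100 = 12520/3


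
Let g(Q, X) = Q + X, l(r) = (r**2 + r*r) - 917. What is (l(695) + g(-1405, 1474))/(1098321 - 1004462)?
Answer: 965202/93859 ≈ 10.284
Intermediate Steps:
l(r) = -917 + 2*r**2 (l(r) = (r**2 + r**2) - 917 = 2*r**2 - 917 = -917 + 2*r**2)
(l(695) + g(-1405, 1474))/(1098321 - 1004462) = ((-917 + 2*695**2) + (-1405 + 1474))/(1098321 - 1004462) = ((-917 + 2*483025) + 69)/93859 = ((-917 + 966050) + 69)*(1/93859) = (965133 + 69)*(1/93859) = 965202*(1/93859) = 965202/93859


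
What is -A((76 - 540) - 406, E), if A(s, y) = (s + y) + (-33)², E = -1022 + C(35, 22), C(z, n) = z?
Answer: 768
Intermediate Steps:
E = -987 (E = -1022 + 35 = -987)
A(s, y) = 1089 + s + y (A(s, y) = (s + y) + 1089 = 1089 + s + y)
-A((76 - 540) - 406, E) = -(1089 + ((76 - 540) - 406) - 987) = -(1089 + (-464 - 406) - 987) = -(1089 - 870 - 987) = -1*(-768) = 768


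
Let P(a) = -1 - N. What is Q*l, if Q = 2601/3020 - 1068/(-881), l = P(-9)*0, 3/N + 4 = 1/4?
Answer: 0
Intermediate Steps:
N = -⅘ (N = 3/(-4 + 1/4) = 3/(-4 + ¼) = 3/(-15/4) = 3*(-4/15) = -⅘ ≈ -0.80000)
P(a) = -⅕ (P(a) = -1 - 1*(-⅘) = -1 + ⅘ = -⅕)
l = 0 (l = -⅕*0 = 0)
Q = 5516841/2660620 (Q = 2601*(1/3020) - 1068*(-1/881) = 2601/3020 + 1068/881 = 5516841/2660620 ≈ 2.0735)
Q*l = (5516841/2660620)*0 = 0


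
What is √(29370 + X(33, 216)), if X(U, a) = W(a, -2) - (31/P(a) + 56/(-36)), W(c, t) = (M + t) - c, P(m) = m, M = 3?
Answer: 13*√223590/36 ≈ 170.75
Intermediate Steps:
W(c, t) = 3 + t - c (W(c, t) = (3 + t) - c = 3 + t - c)
X(U, a) = 23/9 - a - 31/a (X(U, a) = (3 - 2 - a) - (31/a + 56/(-36)) = (1 - a) - (31/a + 56*(-1/36)) = (1 - a) - (31/a - 14/9) = (1 - a) - (-14/9 + 31/a) = (1 - a) + (14/9 - 31/a) = 23/9 - a - 31/a)
√(29370 + X(33, 216)) = √(29370 + (23/9 - 1*216 - 31/216)) = √(29370 + (23/9 - 216 - 31*1/216)) = √(29370 + (23/9 - 216 - 31/216)) = √(29370 - 46135/216) = √(6297785/216) = 13*√223590/36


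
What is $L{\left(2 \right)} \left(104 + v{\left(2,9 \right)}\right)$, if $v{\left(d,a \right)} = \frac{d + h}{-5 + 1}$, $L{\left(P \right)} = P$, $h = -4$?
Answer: $209$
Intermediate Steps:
$v{\left(d,a \right)} = 1 - \frac{d}{4}$ ($v{\left(d,a \right)} = \frac{d - 4}{-5 + 1} = \frac{-4 + d}{-4} = \left(-4 + d\right) \left(- \frac{1}{4}\right) = 1 - \frac{d}{4}$)
$L{\left(2 \right)} \left(104 + v{\left(2,9 \right)}\right) = 2 \left(104 + \left(1 - \frac{1}{2}\right)\right) = 2 \left(104 + \frac{1}{2}\right) = 2 \cdot \frac{209}{2} = 209$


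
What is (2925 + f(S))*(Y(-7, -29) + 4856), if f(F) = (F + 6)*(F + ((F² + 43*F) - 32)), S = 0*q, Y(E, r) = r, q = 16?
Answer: 13192191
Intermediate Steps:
S = 0 (S = 0*16 = 0)
f(F) = (6 + F)*(-32 + F² + 44*F) (f(F) = (6 + F)*(F + (-32 + F² + 43*F)) = (6 + F)*(-32 + F² + 44*F))
(2925 + f(S))*(Y(-7, -29) + 4856) = (2925 + (-192 + 0³ + 50*0² + 232*0))*(-29 + 4856) = (2925 + (-192 + 0 + 50*0 + 0))*4827 = (2925 + (-192 + 0 + 0 + 0))*4827 = (2925 - 192)*4827 = 2733*4827 = 13192191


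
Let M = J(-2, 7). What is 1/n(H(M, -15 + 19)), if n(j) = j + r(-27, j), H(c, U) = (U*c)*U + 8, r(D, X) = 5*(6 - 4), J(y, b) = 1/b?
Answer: 7/142 ≈ 0.049296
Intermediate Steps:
M = ⅐ (M = 1/7 = ⅐ ≈ 0.14286)
r(D, X) = 10 (r(D, X) = 5*2 = 10)
H(c, U) = 8 + c*U² (H(c, U) = c*U² + 8 = 8 + c*U²)
n(j) = 10 + j (n(j) = j + 10 = 10 + j)
1/n(H(M, -15 + 19)) = 1/(10 + (8 + (-15 + 19)²/7)) = 1/(10 + (8 + (⅐)*4²)) = 1/(10 + (8 + (⅐)*16)) = 1/(10 + (8 + 16/7)) = 1/(10 + 72/7) = 1/(142/7) = 7/142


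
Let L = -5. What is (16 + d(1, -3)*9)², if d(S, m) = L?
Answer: 841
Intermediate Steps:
d(S, m) = -5
(16 + d(1, -3)*9)² = (16 - 5*9)² = (16 - 45)² = (-29)² = 841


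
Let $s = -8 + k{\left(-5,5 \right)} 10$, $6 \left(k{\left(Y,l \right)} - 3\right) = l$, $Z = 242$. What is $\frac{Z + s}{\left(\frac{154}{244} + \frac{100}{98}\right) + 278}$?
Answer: $\frac{4884026}{5015271} \approx 0.97383$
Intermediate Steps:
$k{\left(Y,l \right)} = 3 + \frac{l}{6}$
$s = \frac{91}{3}$ ($s = -8 + \left(3 + \frac{1}{6} \cdot 5\right) 10 = -8 + \left(3 + \frac{5}{6}\right) 10 = -8 + \frac{23}{6} \cdot 10 = -8 + \frac{115}{3} = \frac{91}{3} \approx 30.333$)
$\frac{Z + s}{\left(\frac{154}{244} + \frac{100}{98}\right) + 278} = \frac{242 + \frac{91}{3}}{\left(\frac{154}{244} + \frac{100}{98}\right) + 278} = \frac{817}{3 \left(\left(154 \cdot \frac{1}{244} + 100 \cdot \frac{1}{98}\right) + 278\right)} = \frac{817}{3 \left(\left(\frac{77}{122} + \frac{50}{49}\right) + 278\right)} = \frac{817}{3 \left(\frac{9873}{5978} + 278\right)} = \frac{817}{3 \cdot \frac{1671757}{5978}} = \frac{817}{3} \cdot \frac{5978}{1671757} = \frac{4884026}{5015271}$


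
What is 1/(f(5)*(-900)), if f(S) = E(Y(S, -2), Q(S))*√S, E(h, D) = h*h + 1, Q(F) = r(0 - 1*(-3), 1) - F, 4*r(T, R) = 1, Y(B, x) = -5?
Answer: -√5/117000 ≈ -1.9112e-5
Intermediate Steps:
r(T, R) = ¼ (r(T, R) = (¼)*1 = ¼)
Q(F) = ¼ - F
E(h, D) = 1 + h² (E(h, D) = h² + 1 = 1 + h²)
f(S) = 26*√S (f(S) = (1 + (-5)²)*√S = (1 + 25)*√S = 26*√S)
1/(f(5)*(-900)) = 1/((26*√5)*(-900)) = 1/(-23400*√5) = -√5/117000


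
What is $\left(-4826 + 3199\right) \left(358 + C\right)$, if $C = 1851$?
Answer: $-3594043$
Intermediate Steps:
$\left(-4826 + 3199\right) \left(358 + C\right) = \left(-4826 + 3199\right) \left(358 + 1851\right) = \left(-1627\right) 2209 = -3594043$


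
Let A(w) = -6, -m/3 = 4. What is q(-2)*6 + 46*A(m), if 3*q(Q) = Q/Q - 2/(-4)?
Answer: -273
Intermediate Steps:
q(Q) = ½ (q(Q) = (Q/Q - 2/(-4))/3 = (1 - 2*(-¼))/3 = (1 + ½)/3 = (⅓)*(3/2) = ½)
m = -12 (m = -3*4 = -12)
q(-2)*6 + 46*A(m) = (½)*6 + 46*(-6) = 3 - 276 = -273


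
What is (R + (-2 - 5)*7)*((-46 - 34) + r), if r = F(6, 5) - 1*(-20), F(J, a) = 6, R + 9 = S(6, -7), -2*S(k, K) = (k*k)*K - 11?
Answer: -3969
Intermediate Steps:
S(k, K) = 11/2 - K*k**2/2 (S(k, K) = -((k*k)*K - 11)/2 = -(k**2*K - 11)/2 = -(K*k**2 - 11)/2 = -(-11 + K*k**2)/2 = 11/2 - K*k**2/2)
R = 245/2 (R = -9 + (11/2 - 1/2*(-7)*6**2) = -9 + (11/2 - 1/2*(-7)*36) = -9 + (11/2 + 126) = -9 + 263/2 = 245/2 ≈ 122.50)
r = 26 (r = 6 - 1*(-20) = 6 + 20 = 26)
(R + (-2 - 5)*7)*((-46 - 34) + r) = (245/2 + (-2 - 5)*7)*((-46 - 34) + 26) = (245/2 - 7*7)*(-80 + 26) = (245/2 - 49)*(-54) = (147/2)*(-54) = -3969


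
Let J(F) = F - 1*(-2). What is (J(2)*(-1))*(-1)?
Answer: 4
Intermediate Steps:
J(F) = 2 + F (J(F) = F + 2 = 2 + F)
(J(2)*(-1))*(-1) = ((2 + 2)*(-1))*(-1) = (4*(-1))*(-1) = -4*(-1) = 4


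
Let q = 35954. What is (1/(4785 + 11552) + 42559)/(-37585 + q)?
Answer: -695286384/26645647 ≈ -26.094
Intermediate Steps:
(1/(4785 + 11552) + 42559)/(-37585 + q) = (1/(4785 + 11552) + 42559)/(-37585 + 35954) = (1/16337 + 42559)/(-1631) = (1/16337 + 42559)*(-1/1631) = (695286384/16337)*(-1/1631) = -695286384/26645647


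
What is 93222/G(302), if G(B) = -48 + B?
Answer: 46611/127 ≈ 367.02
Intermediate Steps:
93222/G(302) = 93222/(-48 + 302) = 93222/254 = 93222*(1/254) = 46611/127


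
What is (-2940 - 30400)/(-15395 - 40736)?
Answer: 33340/56131 ≈ 0.59397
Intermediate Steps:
(-2940 - 30400)/(-15395 - 40736) = -33340/(-56131) = -33340*(-1/56131) = 33340/56131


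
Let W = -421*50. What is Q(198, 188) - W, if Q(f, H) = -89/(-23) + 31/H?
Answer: 91037645/4324 ≈ 21054.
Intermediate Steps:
W = -21050
Q(f, H) = 89/23 + 31/H (Q(f, H) = -89*(-1/23) + 31/H = 89/23 + 31/H)
Q(198, 188) - W = (89/23 + 31/188) - 1*(-21050) = (89/23 + 31*(1/188)) + 21050 = (89/23 + 31/188) + 21050 = 17445/4324 + 21050 = 91037645/4324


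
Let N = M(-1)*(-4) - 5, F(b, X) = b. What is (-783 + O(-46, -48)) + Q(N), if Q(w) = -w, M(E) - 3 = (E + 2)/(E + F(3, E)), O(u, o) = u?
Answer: -810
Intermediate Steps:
M(E) = 3 + (2 + E)/(3 + E) (M(E) = 3 + (E + 2)/(E + 3) = 3 + (2 + E)/(3 + E))
N = -19 (N = ((11 + 4*(-1))/(3 - 1))*(-4) - 5 = ((11 - 4)/2)*(-4) - 5 = ((½)*7)*(-4) - 5 = (7/2)*(-4) - 5 = -14 - 5 = -19)
(-783 + O(-46, -48)) + Q(N) = (-783 - 46) - 1*(-19) = -829 + 19 = -810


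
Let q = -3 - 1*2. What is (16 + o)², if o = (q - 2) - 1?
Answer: 64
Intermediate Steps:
q = -5 (q = -3 - 2 = -5)
o = -8 (o = (-5 - 2) - 1 = -7 - 1 = -8)
(16 + o)² = (16 - 8)² = 8² = 64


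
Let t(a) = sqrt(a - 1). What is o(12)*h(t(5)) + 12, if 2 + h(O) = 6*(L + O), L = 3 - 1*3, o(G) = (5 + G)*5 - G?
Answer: 742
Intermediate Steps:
o(G) = 25 + 4*G (o(G) = (25 + 5*G) - G = 25 + 4*G)
t(a) = sqrt(-1 + a)
L = 0 (L = 3 - 3 = 0)
h(O) = -2 + 6*O (h(O) = -2 + 6*(0 + O) = -2 + 6*O)
o(12)*h(t(5)) + 12 = (25 + 4*12)*(-2 + 6*sqrt(-1 + 5)) + 12 = (25 + 48)*(-2 + 6*sqrt(4)) + 12 = 73*(-2 + 6*2) + 12 = 73*(-2 + 12) + 12 = 73*10 + 12 = 730 + 12 = 742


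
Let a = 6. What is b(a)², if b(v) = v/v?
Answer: 1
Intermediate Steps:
b(v) = 1
b(a)² = 1² = 1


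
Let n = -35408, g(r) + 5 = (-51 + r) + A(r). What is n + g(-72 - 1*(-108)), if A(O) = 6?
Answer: -35422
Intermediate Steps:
g(r) = -50 + r (g(r) = -5 + ((-51 + r) + 6) = -5 + (-45 + r) = -50 + r)
n + g(-72 - 1*(-108)) = -35408 + (-50 + (-72 - 1*(-108))) = -35408 + (-50 + (-72 + 108)) = -35408 + (-50 + 36) = -35408 - 14 = -35422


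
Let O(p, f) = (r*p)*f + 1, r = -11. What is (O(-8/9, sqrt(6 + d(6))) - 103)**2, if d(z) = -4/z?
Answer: 2652076/243 - 23936*sqrt(3)/9 ≈ 6307.4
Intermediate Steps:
O(p, f) = 1 - 11*f*p (O(p, f) = (-11*p)*f + 1 = -11*f*p + 1 = 1 - 11*f*p)
(O(-8/9, sqrt(6 + d(6))) - 103)**2 = ((1 - 11*sqrt(6 - 4/6)*(-8/9)) - 103)**2 = ((1 - 11*sqrt(6 - 4*1/6)*(-8*1/9)) - 103)**2 = ((1 - 11*sqrt(6 - 2/3)*(-8/9)) - 103)**2 = ((1 - 11*sqrt(16/3)*(-8/9)) - 103)**2 = ((1 - 11*4*sqrt(3)/3*(-8/9)) - 103)**2 = ((1 + 352*sqrt(3)/27) - 103)**2 = (-102 + 352*sqrt(3)/27)**2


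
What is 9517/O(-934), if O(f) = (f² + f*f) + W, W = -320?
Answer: 9517/1744392 ≈ 0.0054558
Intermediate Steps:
O(f) = -320 + 2*f² (O(f) = (f² + f*f) - 320 = (f² + f²) - 320 = 2*f² - 320 = -320 + 2*f²)
9517/O(-934) = 9517/(-320 + 2*(-934)²) = 9517/(-320 + 2*872356) = 9517/(-320 + 1744712) = 9517/1744392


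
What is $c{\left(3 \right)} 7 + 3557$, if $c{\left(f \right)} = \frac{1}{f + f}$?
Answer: $\frac{21349}{6} \approx 3558.2$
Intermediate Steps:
$c{\left(f \right)} = \frac{1}{2 f}$
$c{\left(3 \right)} 7 + 3557 = \frac{1}{2 \cdot 3} \cdot 7 + 3557 = \frac{1}{2} \cdot \frac{1}{3} \cdot 7 + 3557 = \frac{1}{6} \cdot 7 + 3557 = \frac{7}{6} + 3557 = \frac{21349}{6}$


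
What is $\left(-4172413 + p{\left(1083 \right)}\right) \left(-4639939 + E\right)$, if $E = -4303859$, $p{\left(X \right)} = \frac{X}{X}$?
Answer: $37317210100776$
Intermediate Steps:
$p{\left(X \right)} = 1$
$\left(-4172413 + p{\left(1083 \right)}\right) \left(-4639939 + E\right) = \left(-4172413 + 1\right) \left(-4639939 - 4303859\right) = \left(-4172412\right) \left(-8943798\right) = 37317210100776$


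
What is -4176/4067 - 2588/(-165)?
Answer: 9836356/671055 ≈ 14.658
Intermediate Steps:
-4176/4067 - 2588/(-165) = -4176*1/4067 - 2588*(-1/165) = -4176/4067 + 2588/165 = 9836356/671055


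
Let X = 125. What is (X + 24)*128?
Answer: 19072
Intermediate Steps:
(X + 24)*128 = (125 + 24)*128 = 149*128 = 19072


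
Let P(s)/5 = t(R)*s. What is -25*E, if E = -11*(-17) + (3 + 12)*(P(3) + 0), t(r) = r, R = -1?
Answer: 950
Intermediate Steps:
P(s) = -5*s (P(s) = 5*(-s) = -5*s)
E = -38 (E = -11*(-17) + (3 + 12)*(-5*3 + 0) = 187 + 15*(-15 + 0) = 187 + 15*(-15) = 187 - 225 = -38)
-25*E = -25*(-38) = 950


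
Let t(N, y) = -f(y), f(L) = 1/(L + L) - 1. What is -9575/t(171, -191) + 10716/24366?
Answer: -38780764/4061 ≈ -9549.6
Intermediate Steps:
f(L) = -1 + 1/(2*L) (f(L) = 1/(2*L) - 1 = -1 + 1/(2*L))
t(N, y) = -(1/2 - y)/y
-9575/t(171, -191) + 10716/24366 = -9575*(-191/(-1/2 - 191)) + 10716/24366 = -9575/((-1/191*(-383/2))) + 10716*(1/24366) = -9575/383/382 + 1786/4061 = -9575*382/383 + 1786/4061 = -9550 + 1786/4061 = -38780764/4061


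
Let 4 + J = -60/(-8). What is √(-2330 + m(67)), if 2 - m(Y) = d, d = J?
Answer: I*√9326/2 ≈ 48.286*I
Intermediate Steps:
J = 7/2 (J = -4 - 60/(-8) = -4 - 60*(-⅛) = -4 + 15/2 = 7/2 ≈ 3.5000)
d = 7/2 ≈ 3.5000
m(Y) = -3/2 (m(Y) = 2 - 1*7/2 = 2 - 7/2 = -3/2)
√(-2330 + m(67)) = √(-2330 - 3/2) = √(-4663/2) = I*√9326/2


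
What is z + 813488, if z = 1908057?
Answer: 2721545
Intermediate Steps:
z + 813488 = 1908057 + 813488 = 2721545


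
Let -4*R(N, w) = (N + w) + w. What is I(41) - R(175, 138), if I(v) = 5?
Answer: 471/4 ≈ 117.75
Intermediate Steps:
R(N, w) = -w/2 - N/4 (R(N, w) = -((N + w) + w)/4 = -(N + 2*w)/4 = -w/2 - N/4)
I(41) - R(175, 138) = 5 - (-1/2*138 - 1/4*175) = 5 - (-69 - 175/4) = 5 - 1*(-451/4) = 5 + 451/4 = 471/4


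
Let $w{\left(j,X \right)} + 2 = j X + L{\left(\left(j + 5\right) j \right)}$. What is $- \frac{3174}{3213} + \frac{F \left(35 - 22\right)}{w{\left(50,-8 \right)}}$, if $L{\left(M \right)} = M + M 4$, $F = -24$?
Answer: $- \frac{3614084}{3573927} \approx -1.0112$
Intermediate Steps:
$L{\left(M \right)} = 5 M$ ($L{\left(M \right)} = M + 4 M = 5 M$)
$w{\left(j,X \right)} = -2 + X j + 5 j \left(5 + j\right)$ ($w{\left(j,X \right)} = -2 + \left(j X + 5 \left(j + 5\right) j\right) = -2 + \left(X j + 5 \left(5 + j\right) j\right) = -2 + \left(X j + 5 j \left(5 + j\right)\right) = -2 + X j + 5 j \left(5 + j\right)$)
$- \frac{3174}{3213} + \frac{F \left(35 - 22\right)}{w{\left(50,-8 \right)}} = - \frac{3174}{3213} + \frac{\left(-24\right) \left(35 - 22\right)}{-2 - 400 + 5 \cdot 50 \left(5 + 50\right)} = \left(-3174\right) \frac{1}{3213} + \frac{\left(-24\right) 13}{-2 - 400 + 5 \cdot 50 \cdot 55} = - \frac{1058}{1071} - \frac{312}{-2 - 400 + 13750} = - \frac{1058}{1071} - \frac{312}{13348} = - \frac{1058}{1071} - \frac{78}{3337} = - \frac{3614084}{3573927}$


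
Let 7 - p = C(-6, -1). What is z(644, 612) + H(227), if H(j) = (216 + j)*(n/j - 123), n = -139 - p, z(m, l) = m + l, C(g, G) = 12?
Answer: -12143253/227 ≈ -53495.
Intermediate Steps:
z(m, l) = l + m
p = -5 (p = 7 - 1*12 = 7 - 12 = -5)
n = -134 (n = -139 - 1*(-5) = -139 + 5 = -134)
H(j) = (-123 - 134/j)*(216 + j) (H(j) = (216 + j)*(-134/j - 123) = (216 + j)*(-123 - 134/j) = (-123 - 134/j)*(216 + j))
z(644, 612) + H(227) = (612 + 644) + (-26702 - 28944/227 - 123*227) = 1256 + (-26702 - 28944*1/227 - 27921) = 1256 + (-26702 - 28944/227 - 27921) = 1256 - 12428365/227 = -12143253/227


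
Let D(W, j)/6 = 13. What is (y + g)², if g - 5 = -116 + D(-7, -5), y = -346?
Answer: 143641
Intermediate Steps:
D(W, j) = 78 (D(W, j) = 6*13 = 78)
g = -33 (g = 5 + (-116 + 78) = 5 - 38 = -33)
(y + g)² = (-346 - 33)² = (-379)² = 143641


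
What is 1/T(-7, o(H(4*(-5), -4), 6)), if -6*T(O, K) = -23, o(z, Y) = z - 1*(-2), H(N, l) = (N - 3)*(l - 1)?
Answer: 6/23 ≈ 0.26087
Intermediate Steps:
H(N, l) = (-1 + l)*(-3 + N) (H(N, l) = (-3 + N)*(-1 + l) = (-1 + l)*(-3 + N))
o(z, Y) = 2 + z (o(z, Y) = z + 2 = 2 + z)
T(O, K) = 23/6 (T(O, K) = -⅙*(-23) = 23/6)
1/T(-7, o(H(4*(-5), -4), 6)) = 1/(23/6) = 6/23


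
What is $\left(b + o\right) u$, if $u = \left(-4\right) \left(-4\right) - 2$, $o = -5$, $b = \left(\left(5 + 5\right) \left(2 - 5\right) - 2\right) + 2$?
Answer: $-490$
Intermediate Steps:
$b = -30$ ($b = \left(10 \left(-3\right) - 2\right) + 2 = \left(-30 - 2\right) + 2 = -32 + 2 = -30$)
$u = 14$ ($u = 16 - 2 = 14$)
$\left(b + o\right) u = \left(-30 - 5\right) 14 = \left(-35\right) 14 = -490$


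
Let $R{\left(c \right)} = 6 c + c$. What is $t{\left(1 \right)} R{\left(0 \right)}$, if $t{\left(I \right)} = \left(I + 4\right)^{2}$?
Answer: $0$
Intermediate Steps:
$t{\left(I \right)} = \left(4 + I\right)^{2}$
$R{\left(c \right)} = 7 c$
$t{\left(1 \right)} R{\left(0 \right)} = \left(4 + 1\right)^{2} \cdot 7 \cdot 0 = 5^{2} \cdot 0 = 25 \cdot 0 = 0$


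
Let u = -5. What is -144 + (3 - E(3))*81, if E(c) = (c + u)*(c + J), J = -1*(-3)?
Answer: 1071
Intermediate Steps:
J = 3
E(c) = (-5 + c)*(3 + c) (E(c) = (c - 5)*(c + 3) = (-5 + c)*(3 + c))
-144 + (3 - E(3))*81 = -144 + (3 - (-15 + 3² - 2*3))*81 = -144 + (3 - (-15 + 9 - 6))*81 = -144 + (3 - 1*(-12))*81 = -144 + (3 + 12)*81 = -144 + 15*81 = -144 + 1215 = 1071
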